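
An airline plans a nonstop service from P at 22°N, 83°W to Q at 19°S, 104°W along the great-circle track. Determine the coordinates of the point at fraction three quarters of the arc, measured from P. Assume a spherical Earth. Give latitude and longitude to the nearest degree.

≈ 9°S, 99°W

The haversine formula gives a central angle δ ≈ 0.800 rad (45.9°) between the endpoints.
Interpolate at f = 3/4 with slerp weights a = sin((1−f)δ)/sin δ ≈ 0.277, b = sin(fδ)/sin δ ≈ 0.787.
p = a·p₁ + b·p₂ ≈ (-0.149, -0.977, -0.153); φ = arcsin(p_z) ≈ -8.77°, λ = atan2(p_y, p_x) ≈ -98.66°.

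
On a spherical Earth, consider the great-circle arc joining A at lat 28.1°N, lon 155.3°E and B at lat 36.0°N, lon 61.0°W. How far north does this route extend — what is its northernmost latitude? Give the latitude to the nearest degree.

≈ 64°N

The great circle lies in the plane with unit normal n̂ = (p₁ × p₂)/|p₁ × p₂|.
Here n̂_z ≈ +0.443; the vertex latitude is φ_max = arccos|n̂_z| ≈ 63.7°.
Check via Clairaut: cos φ_max = |cos φ₁| · sin C = cos(28.1°)·sin(30.1°) ≈ 0.443, again giving ≈ 63.7°.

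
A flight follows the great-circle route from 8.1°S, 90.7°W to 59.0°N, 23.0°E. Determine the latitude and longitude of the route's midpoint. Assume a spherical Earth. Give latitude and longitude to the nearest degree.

≈ 38°N, 60°W

Convert each endpoint to a unit vector on the sphere (x = cos φ cos λ, y = cos φ sin λ, z = sin φ).
The central angle between the endpoints is δ = arccos(p₁·p₂) ≈ 1.903 rad (109.0°).
Interpolate at f = 1/2 with slerp weights a = sin((1−f)δ)/sin δ ≈ 0.861, b = sin(fδ)/sin δ ≈ 0.861.
p = a·p₁ + b·p₂ ≈ (0.398, -0.679, 0.617); φ = arcsin(p_z) ≈ 38.08°, λ = atan2(p_y, p_x) ≈ -59.64°.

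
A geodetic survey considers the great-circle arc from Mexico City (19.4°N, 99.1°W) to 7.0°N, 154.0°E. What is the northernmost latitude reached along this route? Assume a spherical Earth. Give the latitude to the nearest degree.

The great circle lies in the plane with unit normal n̂ = (p₁ × p₂)/|p₁ × p₂|.
Here n̂_z ≈ -0.921; the vertex latitude is φ_max = arccos|n̂_z| ≈ 23.0°.
Check via Clairaut: cos φ_max = |cos φ₁| · sin C = cos(19.4°)·sin(77.5°) ≈ 0.921, again giving ≈ 23.0°.

≈ 23°N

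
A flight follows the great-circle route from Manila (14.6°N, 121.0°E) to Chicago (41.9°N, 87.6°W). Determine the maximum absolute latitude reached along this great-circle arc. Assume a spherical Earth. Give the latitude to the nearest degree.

The great circle lies in the plane with unit normal n̂ = (p₁ × p₂)/|p₁ × p₂|.
Here n̂_z ≈ +0.389; the vertex latitude is φ_max = arccos|n̂_z| ≈ 67.1°.

≈ 67°N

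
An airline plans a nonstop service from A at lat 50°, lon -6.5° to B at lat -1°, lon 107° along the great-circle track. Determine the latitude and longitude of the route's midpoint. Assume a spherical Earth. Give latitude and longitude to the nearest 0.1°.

≈ lat 38.3°, lon 68.6°

The haversine formula gives a central angle δ ≈ 1.844 rad (105.6°) between the endpoints.
Interpolate at f = 1/2 with slerp weights a = sin((1−f)δ)/sin δ ≈ 0.827, b = sin(fδ)/sin δ ≈ 0.827.
p = a·p₁ + b·p₂ ≈ (0.287, 0.731, 0.619); φ = arcsin(p_z) ≈ 38.27°, λ = atan2(p_y, p_x) ≈ 68.59°.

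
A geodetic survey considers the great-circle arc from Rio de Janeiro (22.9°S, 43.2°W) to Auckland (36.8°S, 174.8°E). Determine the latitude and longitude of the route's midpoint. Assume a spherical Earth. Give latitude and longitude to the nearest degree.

The haversine formula gives a central angle δ ≈ 1.926 rad (110.4°) between the endpoints.
Interpolate at f = 1/2 with slerp weights a = sin((1−f)δ)/sin δ ≈ 0.876, b = sin(fδ)/sin δ ≈ 0.876.
p = a·p₁ + b·p₂ ≈ (-0.110, -0.489, -0.865); φ = arcsin(p_z) ≈ -59.93°, λ = atan2(p_y, p_x) ≈ -102.72°.

≈ 60°S, 103°W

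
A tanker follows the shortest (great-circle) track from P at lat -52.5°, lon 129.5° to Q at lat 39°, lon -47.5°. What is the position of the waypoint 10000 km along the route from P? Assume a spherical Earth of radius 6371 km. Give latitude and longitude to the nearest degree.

≈ lat -37°, lon -38°

Write both endpoints as unit vectors p₁, p₂ with components (cos φ cos λ, cos φ sin λ, sin φ).
The central angle between the endpoints is δ = arccos(p₁·p₂) ≈ 2.903 rad (166.3°). The total great-circle distance is δ·R ≈ 2.903 × 6371 ≈ 18496 km, so the target fraction is f = 10000/18496 ≈ 0.541.
Interpolate at f ≈ 0.541 with slerp weights a = sin((1−f)δ)/sin δ ≈ 4.116, b = sin(fδ)/sin δ ≈ 4.235.
p = a·p₁ + b·p₂ ≈ (0.630, -0.493, -0.601); φ = arcsin(p_z) ≈ -36.91°, λ = atan2(p_y, p_x) ≈ -38.06°.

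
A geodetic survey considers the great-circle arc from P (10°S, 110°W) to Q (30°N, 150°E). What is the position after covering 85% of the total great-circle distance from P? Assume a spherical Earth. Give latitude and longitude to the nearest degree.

≈ (28°N, 168°E)

Convert each endpoint to a unit vector on the sphere (x = cos φ cos λ, y = cos φ sin λ, z = sin φ).
The central angle between the endpoints is δ = arccos(p₁·p₂) ≈ 1.808 rad (103.6°).
Interpolate at f = 0.85 with slerp weights a = sin((1−f)δ)/sin δ ≈ 0.276, b = sin(fδ)/sin δ ≈ 1.028.
p = a·p₁ + b·p₂ ≈ (-0.864, 0.190, 0.466); φ = arcsin(p_z) ≈ 27.79°, λ = atan2(p_y, p_x) ≈ 167.59°.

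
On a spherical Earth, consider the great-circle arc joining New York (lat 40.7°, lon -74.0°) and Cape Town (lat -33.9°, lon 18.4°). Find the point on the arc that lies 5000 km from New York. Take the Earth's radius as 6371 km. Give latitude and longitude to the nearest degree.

≈ lat 13°, lon -33°

Convert each endpoint to a unit vector on the sphere (x = cos φ cos λ, y = cos φ sin λ, z = sin φ).
The central angle between the endpoints is δ = arccos(p₁·p₂) ≈ 1.971 rad (113.0°). The total great-circle distance is δ·R ≈ 1.971 × 6371 ≈ 12560 km, so the target fraction is f = 5000/12560 ≈ 0.398.
Interpolate at f ≈ 0.398 with slerp weights a = sin((1−f)δ)/sin δ ≈ 1.007, b = sin(fδ)/sin δ ≈ 0.767.
p = a·p₁ + b·p₂ ≈ (0.815, -0.533, 0.229); φ = arcsin(p_z) ≈ 13.21°, λ = atan2(p_y, p_x) ≈ -33.17°.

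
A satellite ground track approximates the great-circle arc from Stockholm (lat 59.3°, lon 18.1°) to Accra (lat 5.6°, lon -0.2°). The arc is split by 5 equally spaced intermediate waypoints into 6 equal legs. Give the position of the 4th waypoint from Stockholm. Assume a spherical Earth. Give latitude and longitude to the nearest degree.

≈ lat 24°, lon 4°

The haversine formula gives a central angle δ ≈ 0.969 rad (55.5°) between the endpoints.
Interpolate at f = 4/6 with slerp weights a = sin((1−f)δ)/sin δ ≈ 0.385, b = sin(fδ)/sin δ ≈ 0.730.
p = a·p₁ + b·p₂ ≈ (0.914, 0.059, 0.402); φ = arcsin(p_z) ≈ 23.72°, λ = atan2(p_y, p_x) ≈ 3.67°.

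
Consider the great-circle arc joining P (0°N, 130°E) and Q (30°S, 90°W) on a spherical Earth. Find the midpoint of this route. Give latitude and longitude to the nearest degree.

The haversine formula gives a central angle δ ≈ 2.296 rad (131.6°) between the endpoints.
Interpolate at f = 1/2 with slerp weights a = sin((1−f)δ)/sin δ ≈ 1.219, b = sin(fδ)/sin δ ≈ 1.219.
p = a·p₁ + b·p₂ ≈ (-0.783, -0.122, -0.609); φ = arcsin(p_z) ≈ -37.55°, λ = atan2(p_y, p_x) ≈ -171.16°.

≈ (38°S, 171°W)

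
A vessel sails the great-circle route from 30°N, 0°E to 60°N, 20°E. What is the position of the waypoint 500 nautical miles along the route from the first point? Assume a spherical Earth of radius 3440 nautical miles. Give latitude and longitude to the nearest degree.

Convert each endpoint to a unit vector on the sphere (x = cos φ cos λ, y = cos φ sin λ, z = sin φ).
The central angle between the endpoints is δ = arccos(p₁·p₂) ≈ 0.574 rad (32.9°). The total great-circle distance is δ·R ≈ 0.574 × 3440 ≈ 1973 nmi, so the target fraction is f = 500/1973 ≈ 0.253.
Interpolate at f ≈ 0.253 with slerp weights a = sin((1−f)δ)/sin δ ≈ 0.765, b = sin(fδ)/sin δ ≈ 0.267.
p = a·p₁ + b·p₂ ≈ (0.788, 0.046, 0.614); φ = arcsin(p_z) ≈ 37.86°, λ = atan2(p_y, p_x) ≈ 3.31°.

≈ 38°N, 3°E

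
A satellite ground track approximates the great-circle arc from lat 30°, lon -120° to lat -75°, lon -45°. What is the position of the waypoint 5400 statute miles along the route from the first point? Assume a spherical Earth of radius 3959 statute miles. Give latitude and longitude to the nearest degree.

Write both endpoints as unit vectors p₁, p₂ with components (cos φ cos λ, cos φ sin λ, sin φ).
The central angle between the endpoints is δ = arccos(p₁·p₂) ≈ 2.010 rad (115.1°). The total great-circle distance is δ·R ≈ 2.010 × 3959 ≈ 7956 mi, so the target fraction is f = 5400/7956 ≈ 0.679.
Interpolate at f ≈ 0.679 with slerp weights a = sin((1−f)δ)/sin δ ≈ 0.665, b = sin(fδ)/sin δ ≈ 1.081.
p = a·p₁ + b·p₂ ≈ (-0.090, -0.696, -0.712); φ = arcsin(p_z) ≈ -45.39°, λ = atan2(p_y, p_x) ≈ -97.36°.

≈ lat -45°, lon -97°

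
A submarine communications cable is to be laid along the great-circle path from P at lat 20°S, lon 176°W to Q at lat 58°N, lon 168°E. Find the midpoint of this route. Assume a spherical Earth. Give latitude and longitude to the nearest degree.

≈ lat 19°N, lon 178°E

Convert each endpoint to a unit vector on the sphere (x = cos φ cos λ, y = cos φ sin λ, z = sin φ).
The central angle between the endpoints is δ = arccos(p₁·p₂) ≈ 1.381 rad (79.1°).
Interpolate at f = 1/2 with slerp weights a = sin((1−f)δ)/sin δ ≈ 0.649, b = sin(fδ)/sin δ ≈ 0.649.
p = a·p₁ + b·p₂ ≈ (-0.944, 0.029, 0.328); φ = arcsin(p_z) ≈ 19.16°, λ = atan2(p_y, p_x) ≈ 178.24°.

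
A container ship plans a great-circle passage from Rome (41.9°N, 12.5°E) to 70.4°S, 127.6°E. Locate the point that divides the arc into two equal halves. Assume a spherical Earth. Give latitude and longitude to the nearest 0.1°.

Write both endpoints as unit vectors p₁, p₂ with components (cos φ cos λ, cos φ sin λ, sin φ).
The central angle between the endpoints is δ = arccos(p₁·p₂) ≈ 2.397 rad (137.3°).
Interpolate at f = 1/2 with slerp weights a = sin((1−f)δ)/sin δ ≈ 1.374, b = sin(fδ)/sin δ ≈ 1.374.
p = a·p₁ + b·p₂ ≈ (0.717, 0.586, -0.377); φ = arcsin(p_z) ≈ -22.13°, λ = atan2(p_y, p_x) ≈ 39.28°.

≈ 22.1°S, 39.3°E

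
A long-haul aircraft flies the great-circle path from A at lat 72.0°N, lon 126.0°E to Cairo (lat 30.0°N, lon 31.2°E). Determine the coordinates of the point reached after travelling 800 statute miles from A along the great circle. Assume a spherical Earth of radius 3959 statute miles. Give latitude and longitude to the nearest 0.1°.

≈ lat 71.3°N, lon 88.7°E

Write both endpoints as unit vectors p₁, p₂ with components (cos φ cos λ, cos φ sin λ, sin φ).
The central angle between the endpoints is δ = arccos(p₁·p₂) ≈ 1.101 rad (63.1°). The total great-circle distance is δ·R ≈ 1.101 × 3959 ≈ 4357 mi, so the target fraction is f = 800/4357 ≈ 0.184.
Interpolate at f ≈ 0.184 with slerp weights a = sin((1−f)δ)/sin δ ≈ 0.878, b = sin(fδ)/sin δ ≈ 0.225.
p = a·p₁ + b·p₂ ≈ (0.007, 0.320, 0.947); φ = arcsin(p_z) ≈ 71.31°, λ = atan2(p_y, p_x) ≈ 88.68°.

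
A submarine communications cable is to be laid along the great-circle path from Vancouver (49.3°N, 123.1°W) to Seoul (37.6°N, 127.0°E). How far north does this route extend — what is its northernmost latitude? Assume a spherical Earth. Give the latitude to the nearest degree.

The great circle lies in the plane with unit normal n̂ = (p₁ × p₂)/|p₁ × p₂|.
Here n̂_z ≈ -0.507; the vertex latitude is φ_max = arccos|n̂_z| ≈ 59.5°.
Check via Clairaut: cos φ_max = |cos φ₁| · sin C = cos(49.3°)·sin(51.0°) ≈ 0.507, again giving ≈ 59.5°.

≈ 60°N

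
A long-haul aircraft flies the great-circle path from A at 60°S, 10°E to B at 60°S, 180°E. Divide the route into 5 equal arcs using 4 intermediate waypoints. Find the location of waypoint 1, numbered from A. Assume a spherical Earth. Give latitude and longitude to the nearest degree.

Write both endpoints as unit vectors p₁, p₂ with components (cos φ cos λ, cos φ sin λ, sin φ).
The central angle between the endpoints is δ = arccos(p₁·p₂) ≈ 1.043 rad (59.7°).
Interpolate at f = 1/5 with slerp weights a = sin((1−f)δ)/sin δ ≈ 0.858, b = sin(fδ)/sin δ ≈ 0.240.
p = a·p₁ + b·p₂ ≈ (0.302, 0.074, -0.950); φ = arcsin(p_z) ≈ -71.85°, λ = atan2(p_y, p_x) ≈ 13.83°.

≈ 72°S, 14°E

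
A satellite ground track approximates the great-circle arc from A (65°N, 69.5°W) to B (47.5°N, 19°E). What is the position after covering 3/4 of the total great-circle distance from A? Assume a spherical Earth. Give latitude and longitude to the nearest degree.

≈ (57°N, 7°E)

From cos δ = sin φ₁ sin φ₂ + cos φ₁ cos φ₂ cos Δλ, the central angle is δ ≈ 0.829 rad (47.5°).
Interpolate at f = 3/4 with slerp weights a = sin((1−f)δ)/sin δ ≈ 0.279, b = sin(fδ)/sin δ ≈ 0.790.
p = a·p₁ + b·p₂ ≈ (0.546, 0.063, 0.835); φ = arcsin(p_z) ≈ 56.66°, λ = atan2(p_y, p_x) ≈ 6.61°.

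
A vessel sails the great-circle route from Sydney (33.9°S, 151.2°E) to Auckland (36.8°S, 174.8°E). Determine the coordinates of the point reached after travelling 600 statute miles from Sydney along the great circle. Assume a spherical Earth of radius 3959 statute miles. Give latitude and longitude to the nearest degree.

≈ (36°S, 162°E)

Convert each endpoint to a unit vector on the sphere (x = cos φ cos λ, y = cos φ sin λ, z = sin φ).
The central angle between the endpoints is δ = arccos(p₁·p₂) ≈ 0.339 rad (19.4°). The total great-circle distance is δ·R ≈ 0.339 × 3959 ≈ 1342 mi, so the target fraction is f = 600/1342 ≈ 0.447.
Interpolate at f ≈ 0.447 with slerp weights a = sin((1−f)δ)/sin δ ≈ 0.560, b = sin(fδ)/sin δ ≈ 0.454.
p = a·p₁ + b·p₂ ≈ (-0.770, 0.257, -0.585); φ = arcsin(p_z) ≈ -35.77°, λ = atan2(p_y, p_x) ≈ 161.54°.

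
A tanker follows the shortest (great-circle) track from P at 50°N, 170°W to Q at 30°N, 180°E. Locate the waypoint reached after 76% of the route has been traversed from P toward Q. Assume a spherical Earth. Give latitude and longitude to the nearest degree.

≈ 35°N, 178°W

Convert each endpoint to a unit vector on the sphere (x = cos φ cos λ, y = cos φ sin λ, z = sin φ).
The central angle between the endpoints is δ = arccos(p₁·p₂) ≈ 0.373 rad (21.4°).
Interpolate at f = 0.76 with slerp weights a = sin((1−f)δ)/sin δ ≈ 0.245, b = sin(fδ)/sin δ ≈ 0.768.
p = a·p₁ + b·p₂ ≈ (-0.820, -0.027, 0.572); φ = arcsin(p_z) ≈ 34.87°, λ = atan2(p_y, p_x) ≈ -178.09°.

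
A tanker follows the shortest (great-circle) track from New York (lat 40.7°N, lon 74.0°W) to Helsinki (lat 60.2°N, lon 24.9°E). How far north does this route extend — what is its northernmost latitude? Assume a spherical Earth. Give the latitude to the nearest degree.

≈ 64°N

The great circle lies in the plane with unit normal n̂ = (p₁ × p₂)/|p₁ × p₂|.
Here n̂_z ≈ +0.432; the vertex latitude is φ_max = arccos|n̂_z| ≈ 64.4°.
Check via Clairaut: cos φ_max = |cos φ₁| · sin C = cos(40.7°)·sin(34.7°) ≈ 0.432, again giving ≈ 64.4°.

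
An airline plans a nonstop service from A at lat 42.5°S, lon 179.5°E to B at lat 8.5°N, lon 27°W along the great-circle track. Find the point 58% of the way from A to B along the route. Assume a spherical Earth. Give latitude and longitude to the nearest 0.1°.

The haversine formula gives a central angle δ ≈ 2.423 rad (138.8°) between the endpoints.
Interpolate at f = 0.58 with slerp weights a = sin((1−f)δ)/sin δ ≈ 1.292, b = sin(fδ)/sin δ ≈ 1.497.
p = a·p₁ + b·p₂ ≈ (0.367, -0.664, -0.651); φ = arcsin(p_z) ≈ -40.64°, λ = atan2(p_y, p_x) ≈ -61.05°.

≈ lat 40.6°S, lon 61.1°W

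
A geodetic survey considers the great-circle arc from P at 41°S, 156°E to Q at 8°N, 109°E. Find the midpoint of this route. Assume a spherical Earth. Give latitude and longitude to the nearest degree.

≈ 18°S, 129°E

Convert each endpoint to a unit vector on the sphere (x = cos φ cos λ, y = cos φ sin λ, z = sin φ).
The central angle between the endpoints is δ = arccos(p₁·p₂) ≈ 1.139 rad (65.3°).
Interpolate at f = 1/2 with slerp weights a = sin((1−f)δ)/sin δ ≈ 0.594, b = sin(fδ)/sin δ ≈ 0.594.
p = a·p₁ + b·p₂ ≈ (-0.601, 0.738, -0.307); φ = arcsin(p_z) ≈ -17.87°, λ = atan2(p_y, p_x) ≈ 129.14°.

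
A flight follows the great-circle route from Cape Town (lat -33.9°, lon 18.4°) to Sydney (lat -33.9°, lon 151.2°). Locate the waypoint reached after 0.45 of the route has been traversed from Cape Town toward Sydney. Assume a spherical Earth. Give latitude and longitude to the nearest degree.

≈ lat -59°, lon 75°

From cos δ = sin φ₁ sin φ₂ + cos φ₁ cos φ₂ cos Δλ, the central angle is δ ≈ 1.728 rad (99.0°).
Interpolate at f = 0.45 with slerp weights a = sin((1−f)δ)/sin δ ≈ 0.824, b = sin(fδ)/sin δ ≈ 0.711.
p = a·p₁ + b·p₂ ≈ (0.132, 0.500, -0.856); φ = arcsin(p_z) ≈ -58.86°, λ = atan2(p_y, p_x) ≈ 75.19°.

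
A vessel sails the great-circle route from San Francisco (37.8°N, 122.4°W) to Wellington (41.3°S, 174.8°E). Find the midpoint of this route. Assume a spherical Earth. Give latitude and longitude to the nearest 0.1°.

Write both endpoints as unit vectors p₁, p₂ with components (cos φ cos λ, cos φ sin λ, sin φ).
The central angle between the endpoints is δ = arccos(p₁·p₂) ≈ 1.704 rad (97.7°).
Interpolate at f = 1/2 with slerp weights a = sin((1−f)δ)/sin δ ≈ 0.759, b = sin(fδ)/sin δ ≈ 0.759.
p = a·p₁ + b·p₂ ≈ (-0.890, -0.455, -0.036); φ = arcsin(p_z) ≈ -2.05°, λ = atan2(p_y, p_x) ≈ -152.92°.

≈ 2.0°S, 152.9°W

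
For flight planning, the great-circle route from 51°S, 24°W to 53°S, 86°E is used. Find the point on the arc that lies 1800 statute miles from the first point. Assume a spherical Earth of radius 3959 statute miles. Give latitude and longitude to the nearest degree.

Convert each endpoint to a unit vector on the sphere (x = cos φ cos λ, y = cos φ sin λ, z = sin φ).
The central angle between the endpoints is δ = arccos(p₁·p₂) ≈ 1.057 rad (60.6°). The total great-circle distance is δ·R ≈ 1.057 × 3959 ≈ 4186 mi, so the target fraction is f = 1800/4186 ≈ 0.430.
Interpolate at f ≈ 0.430 with slerp weights a = sin((1−f)δ)/sin δ ≈ 0.651, b = sin(fδ)/sin δ ≈ 0.504.
p = a·p₁ + b·p₂ ≈ (0.395, 0.136, -0.908); φ = arcsin(p_z) ≈ -65.29°, λ = atan2(p_y, p_x) ≈ 18.99°.

≈ 65°S, 19°E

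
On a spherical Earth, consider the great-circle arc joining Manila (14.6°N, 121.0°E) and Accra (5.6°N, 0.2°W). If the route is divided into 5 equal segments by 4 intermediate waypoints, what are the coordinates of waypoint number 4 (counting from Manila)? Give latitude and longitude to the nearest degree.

From cos δ = sin φ₁ sin φ₂ + cos φ₁ cos φ₂ cos Δλ, the central angle is δ ≈ 2.065 rad (118.3°).
Interpolate at f = 4/5 with slerp weights a = sin((1−f)δ)/sin δ ≈ 0.456, b = sin(fδ)/sin δ ≈ 1.132.
p = a·p₁ + b·p₂ ≈ (0.900, 0.374, 0.225); φ = arcsin(p_z) ≈ 13.03°, λ = atan2(p_y, p_x) ≈ 22.59°.

≈ (13°N, 23°E)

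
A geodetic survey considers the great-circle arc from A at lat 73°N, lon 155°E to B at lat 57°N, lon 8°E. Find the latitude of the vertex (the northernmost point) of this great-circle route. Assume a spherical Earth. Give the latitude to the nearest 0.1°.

The great circle lies in the plane with unit normal n̂ = (p₁ × p₂)/|p₁ × p₂|.
Here n̂_z ≈ -0.117; the vertex latitude is φ_max = arccos|n̂_z| ≈ 83.3°.
Check via Clairaut: cos φ_max = |cos φ₁| · sin C = cos(73.0°)·sin(23.5°) ≈ 0.117, again giving ≈ 83.3°.

≈ 83.3°N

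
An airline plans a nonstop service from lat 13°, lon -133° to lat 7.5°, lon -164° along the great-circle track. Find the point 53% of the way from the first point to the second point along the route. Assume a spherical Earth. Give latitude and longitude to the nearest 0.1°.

Write both endpoints as unit vectors p₁, p₂ with components (cos φ cos λ, cos φ sin λ, sin φ).
The central angle between the endpoints is δ = arccos(p₁·p₂) ≈ 0.541 rad (31.0°).
Interpolate at f = 0.53 with slerp weights a = sin((1−f)δ)/sin δ ≈ 0.488, b = sin(fδ)/sin δ ≈ 0.549.
p = a·p₁ + b·p₂ ≈ (-0.848, -0.498, 0.182); φ = arcsin(p_z) ≈ 10.46°, λ = atan2(p_y, p_x) ≈ -149.57°.

≈ lat 10.5°, lon -149.6°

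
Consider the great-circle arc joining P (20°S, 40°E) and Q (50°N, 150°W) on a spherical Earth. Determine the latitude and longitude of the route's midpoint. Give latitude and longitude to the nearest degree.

≈ (52°N, 60°E)

Convert each endpoint to a unit vector on the sphere (x = cos φ cos λ, y = cos φ sin λ, z = sin φ).
The central angle between the endpoints is δ = arccos(p₁·p₂) ≈ 2.600 rad (149.0°).
Interpolate at f = 1/2 with slerp weights a = sin((1−f)δ)/sin δ ≈ 1.869, b = sin(fδ)/sin δ ≈ 1.869.
p = a·p₁ + b·p₂ ≈ (0.305, 0.528, 0.792); φ = arcsin(p_z) ≈ 52.42°, λ = atan2(p_y, p_x) ≈ 60.00°.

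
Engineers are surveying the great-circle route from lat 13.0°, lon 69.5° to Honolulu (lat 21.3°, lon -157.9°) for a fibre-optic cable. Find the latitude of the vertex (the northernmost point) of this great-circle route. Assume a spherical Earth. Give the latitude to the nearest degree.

The great circle lies in the plane with unit normal n̂ = (p₁ × p₂)/|p₁ × p₂|.
Here n̂_z ≈ +0.790; the vertex latitude is φ_max = arccos|n̂_z| ≈ 37.8°.
Check via Clairaut: cos φ_max = |cos φ₁| · sin C = cos(13.0°)·sin(54.1°) ≈ 0.790, again giving ≈ 37.8°.

≈ 38°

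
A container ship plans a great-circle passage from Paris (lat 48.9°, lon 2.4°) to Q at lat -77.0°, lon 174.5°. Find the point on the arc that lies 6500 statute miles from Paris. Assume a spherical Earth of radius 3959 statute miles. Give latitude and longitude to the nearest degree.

≈ lat -45°, lon 8°

From cos δ = sin φ₁ sin φ₂ + cos φ₁ cos φ₂ cos Δλ, the central angle is δ ≈ 2.648 rad (151.7°). The total great-circle distance is δ·R ≈ 2.648 × 3959 ≈ 10484 mi, so the target fraction is f = 6500/10484 ≈ 0.620.
Interpolate at f ≈ 0.620 with slerp weights a = sin((1−f)δ)/sin δ ≈ 1.784, b = sin(fδ)/sin δ ≈ 2.106.
p = a·p₁ + b·p₂ ≈ (0.700, 0.095, -0.708); φ = arcsin(p_z) ≈ -45.06°, λ = atan2(p_y, p_x) ≈ 7.69°.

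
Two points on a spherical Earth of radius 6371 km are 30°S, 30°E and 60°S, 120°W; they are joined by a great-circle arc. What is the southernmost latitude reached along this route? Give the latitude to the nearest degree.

≈ 77°S

The great circle lies in the plane with unit normal n̂ = (p₁ × p₂)/|p₁ × p₂|.
Here n̂_z ≈ -0.217; the vertex latitude is φ_max = arccos|n̂_z| ≈ 77.5°.
Check via Clairaut: cos φ_max = |cos φ₁| · sin C = cos(30.0°)·sin(165.5°) ≈ 0.217, again giving ≈ 77.5°.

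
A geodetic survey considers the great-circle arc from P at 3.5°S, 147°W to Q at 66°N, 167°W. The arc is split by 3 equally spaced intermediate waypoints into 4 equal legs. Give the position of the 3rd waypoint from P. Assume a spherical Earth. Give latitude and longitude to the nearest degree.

Write both endpoints as unit vectors p₁, p₂ with components (cos φ cos λ, cos φ sin λ, sin φ).
The central angle between the endpoints is δ = arccos(p₁·p₂) ≈ 1.239 rad (71.0°).
Interpolate at f = 3/4 with slerp weights a = sin((1−f)δ)/sin δ ≈ 0.322, b = sin(fδ)/sin δ ≈ 0.847.
p = a·p₁ + b·p₂ ≈ (-0.606, -0.253, 0.754); φ = arcsin(p_z) ≈ 48.98°, λ = atan2(p_y, p_x) ≈ -157.35°.

≈ 49°N, 157°W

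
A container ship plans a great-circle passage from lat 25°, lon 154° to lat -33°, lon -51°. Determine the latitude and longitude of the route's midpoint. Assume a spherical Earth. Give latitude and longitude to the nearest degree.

≈ lat -18°, lon -138°

Write both endpoints as unit vectors p₁, p₂ with components (cos φ cos λ, cos φ sin λ, sin φ).
The central angle between the endpoints is δ = arccos(p₁·p₂) ≈ 2.736 rad (156.8°).
Interpolate at f = 1/2 with slerp weights a = sin((1−f)δ)/sin δ ≈ 2.485, b = sin(fδ)/sin δ ≈ 2.485.
p = a·p₁ + b·p₂ ≈ (-0.713, -0.632, -0.303); φ = arcsin(p_z) ≈ -17.65°, λ = atan2(p_y, p_x) ≈ -138.42°.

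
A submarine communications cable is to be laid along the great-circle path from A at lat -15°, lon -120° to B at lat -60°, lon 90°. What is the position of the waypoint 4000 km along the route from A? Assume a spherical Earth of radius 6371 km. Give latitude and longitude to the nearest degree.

Write both endpoints as unit vectors p₁, p₂ with components (cos φ cos λ, cos φ sin λ, sin φ).
The central angle between the endpoints is δ = arccos(p₁·p₂) ≈ 1.766 rad (101.2°). The total great-circle distance is δ·R ≈ 1.766 × 6371 ≈ 11252 km, so the target fraction is f = 4000/11252 ≈ 0.355.
Interpolate at f ≈ 0.355 with slerp weights a = sin((1−f)δ)/sin δ ≈ 0.926, b = sin(fδ)/sin δ ≈ 0.599.
p = a·p₁ + b·p₂ ≈ (-0.447, -0.475, -0.758); φ = arcsin(p_z) ≈ -49.30°, λ = atan2(p_y, p_x) ≈ -133.27°.

≈ lat -49°, lon -133°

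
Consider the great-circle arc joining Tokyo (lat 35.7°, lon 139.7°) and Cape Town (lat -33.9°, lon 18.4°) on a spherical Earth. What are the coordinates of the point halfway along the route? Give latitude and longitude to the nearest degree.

The haversine formula gives a central angle δ ≈ 2.313 rad (132.5°) between the endpoints.
Interpolate at f = 1/2 with slerp weights a = sin((1−f)δ)/sin δ ≈ 1.242, b = sin(fδ)/sin δ ≈ 1.242.
p = a·p₁ + b·p₂ ≈ (0.209, 0.977, 0.032); φ = arcsin(p_z) ≈ 1.84°, λ = atan2(p_y, p_x) ≈ 77.94°.

≈ lat 2°, lon 78°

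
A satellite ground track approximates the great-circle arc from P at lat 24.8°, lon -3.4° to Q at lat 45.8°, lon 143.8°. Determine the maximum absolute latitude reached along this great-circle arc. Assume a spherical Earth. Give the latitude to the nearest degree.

The great circle lies in the plane with unit normal n̂ = (p₁ × p₂)/|p₁ × p₂|.
Here n̂_z ≈ +0.352; the vertex latitude is φ_max = arccos|n̂_z| ≈ 69.4°.
Check via Clairaut: cos φ_max = |cos φ₁| · sin C = cos(24.8°)·sin(22.8°) ≈ 0.352, again giving ≈ 69.4°.

≈ 69°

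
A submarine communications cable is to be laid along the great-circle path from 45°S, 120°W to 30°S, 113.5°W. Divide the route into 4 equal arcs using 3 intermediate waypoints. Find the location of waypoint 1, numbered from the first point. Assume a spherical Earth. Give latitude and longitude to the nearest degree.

The haversine formula gives a central angle δ ≈ 0.277 rad (15.8°) between the endpoints.
Interpolate at f = 1/4 with slerp weights a = sin((1−f)δ)/sin δ ≈ 0.754, b = sin(fδ)/sin δ ≈ 0.253.
p = a·p₁ + b·p₂ ≈ (-0.354, -0.663, -0.660); φ = arcsin(p_z) ≈ -41.29°, λ = atan2(p_y, p_x) ≈ -118.11°.

≈ 41°S, 118°W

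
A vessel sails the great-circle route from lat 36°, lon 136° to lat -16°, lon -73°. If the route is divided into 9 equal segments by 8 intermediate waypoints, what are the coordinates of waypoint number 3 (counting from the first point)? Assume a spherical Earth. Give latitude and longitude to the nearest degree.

Write both endpoints as unit vectors p₁, p₂ with components (cos φ cos λ, cos φ sin λ, sin φ).
The central angle between the endpoints is δ = arccos(p₁·p₂) ≈ 2.572 rad (147.4°).
Interpolate at f = 3/9 with slerp weights a = sin((1−f)δ)/sin δ ≈ 1.835, b = sin(fδ)/sin δ ≈ 1.402.
p = a·p₁ + b·p₂ ≈ (-0.674, -0.258, 0.692); φ = arcsin(p_z) ≈ 43.81°, λ = atan2(p_y, p_x) ≈ -159.08°.

≈ lat 44°, lon -159°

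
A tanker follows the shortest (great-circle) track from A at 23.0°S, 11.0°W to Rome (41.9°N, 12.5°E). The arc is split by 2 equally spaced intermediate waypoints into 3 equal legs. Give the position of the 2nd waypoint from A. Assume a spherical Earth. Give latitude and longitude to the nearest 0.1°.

The haversine formula gives a central angle δ ≈ 1.195 rad (68.4°) between the endpoints.
Interpolate at f = 2/3 with slerp weights a = sin((1−f)δ)/sin δ ≈ 0.417, b = sin(fδ)/sin δ ≈ 0.769.
p = a·p₁ + b·p₂ ≈ (0.935, 0.051, 0.350); φ = arcsin(p_z) ≈ 20.51°, λ = atan2(p_y, p_x) ≈ 3.10°.

≈ 20.5°N, 3.1°E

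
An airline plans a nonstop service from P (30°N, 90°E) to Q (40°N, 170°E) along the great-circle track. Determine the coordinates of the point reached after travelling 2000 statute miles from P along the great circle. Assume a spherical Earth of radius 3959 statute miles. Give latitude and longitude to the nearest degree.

≈ (42°N, 123°E)

Write both endpoints as unit vectors p₁, p₂ with components (cos φ cos λ, cos φ sin λ, sin φ).
The central angle between the endpoints is δ = arccos(p₁·p₂) ≈ 1.119 rad (64.1°). The total great-circle distance is δ·R ≈ 1.119 × 3959 ≈ 4430 mi, so the target fraction is f = 2000/4430 ≈ 0.451.
Interpolate at f ≈ 0.451 with slerp weights a = sin((1−f)δ)/sin δ ≈ 0.640, b = sin(fδ)/sin δ ≈ 0.538.
p = a·p₁ + b·p₂ ≈ (-0.406, 0.626, 0.666); φ = arcsin(p_z) ≈ 41.75°, λ = atan2(p_y, p_x) ≈ 122.95°.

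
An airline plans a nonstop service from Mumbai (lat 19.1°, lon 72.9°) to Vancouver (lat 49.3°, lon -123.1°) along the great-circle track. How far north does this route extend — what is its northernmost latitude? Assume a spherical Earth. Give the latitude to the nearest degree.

≈ 80°

The great circle lies in the plane with unit normal n̂ = (p₁ × p₂)/|p₁ × p₂|.
Here n̂_z ≈ +0.181; the vertex latitude is φ_max = arccos|n̂_z| ≈ 79.6°.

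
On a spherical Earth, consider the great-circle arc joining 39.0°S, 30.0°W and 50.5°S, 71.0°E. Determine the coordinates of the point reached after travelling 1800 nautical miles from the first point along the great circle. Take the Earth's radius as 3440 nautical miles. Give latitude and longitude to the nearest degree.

≈ 56°S, 7°E

Convert each endpoint to a unit vector on the sphere (x = cos φ cos λ, y = cos φ sin λ, z = sin φ).
The central angle between the endpoints is δ = arccos(p₁·p₂) ≈ 1.169 rad (67.0°). The total great-circle distance is δ·R ≈ 1.169 × 3440 ≈ 4021 nmi, so the target fraction is f = 1800/4021 ≈ 0.448.
Interpolate at f ≈ 0.448 with slerp weights a = sin((1−f)δ)/sin δ ≈ 0.654, b = sin(fδ)/sin δ ≈ 0.543.
p = a·p₁ + b·p₂ ≈ (0.552, 0.073, -0.830); φ = arcsin(p_z) ≈ -56.14°, λ = atan2(p_y, p_x) ≈ 7.48°.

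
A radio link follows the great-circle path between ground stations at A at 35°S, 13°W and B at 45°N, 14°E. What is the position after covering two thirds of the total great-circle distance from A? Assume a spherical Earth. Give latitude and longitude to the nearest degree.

≈ 19°N, 3°E

Convert each endpoint to a unit vector on the sphere (x = cos φ cos λ, y = cos φ sin λ, z = sin φ).
The central angle between the endpoints is δ = arccos(p₁·p₂) ≈ 1.460 rad (83.7°).
Interpolate at f = 2/3 with slerp weights a = sin((1−f)δ)/sin δ ≈ 0.471, b = sin(fδ)/sin δ ≈ 0.832.
p = a·p₁ + b·p₂ ≈ (0.946, 0.056, 0.318); φ = arcsin(p_z) ≈ 18.56°, λ = atan2(p_y, p_x) ≈ 3.36°.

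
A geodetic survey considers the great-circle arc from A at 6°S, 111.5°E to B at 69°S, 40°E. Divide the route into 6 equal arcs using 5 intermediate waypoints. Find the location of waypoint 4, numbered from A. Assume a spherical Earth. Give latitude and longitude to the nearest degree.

Convert each endpoint to a unit vector on the sphere (x = cos φ cos λ, y = cos φ sin λ, z = sin φ).
The central angle between the endpoints is δ = arccos(p₁·p₂) ≈ 1.359 rad (77.8°).
Interpolate at f = 4/6 with slerp weights a = sin((1−f)δ)/sin δ ≈ 0.448, b = sin(fδ)/sin δ ≈ 0.805.
p = a·p₁ + b·p₂ ≈ (0.058, 0.600, -0.798); φ = arcsin(p_z) ≈ -52.96°, λ = atan2(p_y, p_x) ≈ 84.49°.

≈ 53°S, 84°E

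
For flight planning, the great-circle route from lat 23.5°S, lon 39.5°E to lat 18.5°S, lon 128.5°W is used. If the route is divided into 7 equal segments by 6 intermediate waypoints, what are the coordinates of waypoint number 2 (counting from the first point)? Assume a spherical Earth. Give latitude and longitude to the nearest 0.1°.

≈ lat 59.6°S, lon 18.7°E

Convert each endpoint to a unit vector on the sphere (x = cos φ cos λ, y = cos φ sin λ, z = sin φ).
The central angle between the endpoints is δ = arccos(p₁·p₂) ≈ 2.381 rad (136.4°).
Interpolate at f = 2/7 with slerp weights a = sin((1−f)δ)/sin δ ≈ 1.438, b = sin(fδ)/sin δ ≈ 0.912.
p = a·p₁ + b·p₂ ≈ (0.479, 0.162, -0.863); φ = arcsin(p_z) ≈ -59.62°, λ = atan2(p_y, p_x) ≈ 18.67°.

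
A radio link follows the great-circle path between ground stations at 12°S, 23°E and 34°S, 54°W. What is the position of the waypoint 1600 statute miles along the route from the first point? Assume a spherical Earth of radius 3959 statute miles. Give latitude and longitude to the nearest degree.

≈ 23°S, 2°E

Convert each endpoint to a unit vector on the sphere (x = cos φ cos λ, y = cos φ sin λ, z = sin φ).
The central angle between the endpoints is δ = arccos(p₁·p₂) ≈ 1.267 rad (72.6°). The total great-circle distance is δ·R ≈ 1.267 × 3959 ≈ 5018 mi, so the target fraction is f = 1600/5018 ≈ 0.319.
Interpolate at f ≈ 0.319 with slerp weights a = sin((1−f)δ)/sin δ ≈ 0.796, b = sin(fδ)/sin δ ≈ 0.412.
p = a·p₁ + b·p₂ ≈ (0.918, 0.028, -0.396); φ = arcsin(p_z) ≈ -23.33°, λ = atan2(p_y, p_x) ≈ 1.75°.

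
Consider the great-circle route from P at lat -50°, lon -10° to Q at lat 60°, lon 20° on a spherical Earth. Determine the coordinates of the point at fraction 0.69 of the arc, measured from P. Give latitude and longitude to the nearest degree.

≈ lat 26°, lon 7°

From cos δ = sin φ₁ sin φ₂ + cos φ₁ cos φ₂ cos Δλ, the central angle is δ ≈ 1.966 rad (112.6°).
Interpolate at f = 0.69 with slerp weights a = sin((1−f)δ)/sin δ ≈ 0.620, b = sin(fδ)/sin δ ≈ 1.059.
p = a·p₁ + b·p₂ ≈ (0.890, 0.112, 0.442); φ = arcsin(p_z) ≈ 26.22°, λ = atan2(p_y, p_x) ≈ 7.16°.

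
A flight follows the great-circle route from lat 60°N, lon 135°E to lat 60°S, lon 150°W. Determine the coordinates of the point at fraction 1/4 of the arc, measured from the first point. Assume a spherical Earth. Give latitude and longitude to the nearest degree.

≈ lat 31°N, lon 160°E

The haversine formula gives a central angle δ ≈ 2.326 rad (133.3°) between the endpoints.
Interpolate at f = 1/4 with slerp weights a = sin((1−f)δ)/sin δ ≈ 1.352, b = sin(fδ)/sin δ ≈ 0.754.
p = a·p₁ + b·p₂ ≈ (-0.805, 0.290, 0.518); φ = arcsin(p_z) ≈ 31.21°, λ = atan2(p_y, p_x) ≈ 160.21°.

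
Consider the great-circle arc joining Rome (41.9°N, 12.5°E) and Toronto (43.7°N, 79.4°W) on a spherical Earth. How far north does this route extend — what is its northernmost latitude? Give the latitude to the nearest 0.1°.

≈ 53.1°N

The great circle lies in the plane with unit normal n̂ = (p₁ × p₂)/|p₁ × p₂|.
Here n̂_z ≈ -0.600; the vertex latitude is φ_max = arccos|n̂_z| ≈ 53.1°.
Check via Clairaut: cos φ_max = |cos φ₁| · sin C = cos(41.9°)·sin(53.7°) ≈ 0.600, again giving ≈ 53.1°.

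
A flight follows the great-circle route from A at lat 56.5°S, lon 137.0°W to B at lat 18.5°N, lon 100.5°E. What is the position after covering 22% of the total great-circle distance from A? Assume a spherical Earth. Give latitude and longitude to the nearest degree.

Write both endpoints as unit vectors p₁, p₂ with components (cos φ cos λ, cos φ sin λ, sin φ).
The central angle between the endpoints is δ = arccos(p₁·p₂) ≈ 2.148 rad (123.1°).
Interpolate at f = 0.22 with slerp weights a = sin((1−f)δ)/sin δ ≈ 1.187, b = sin(fδ)/sin δ ≈ 0.543.
p = a·p₁ + b·p₂ ≈ (-0.573, 0.060, -0.817); φ = arcsin(p_z) ≈ -54.82°, λ = atan2(p_y, p_x) ≈ 174.04°.

≈ lat 55°S, lon 174°E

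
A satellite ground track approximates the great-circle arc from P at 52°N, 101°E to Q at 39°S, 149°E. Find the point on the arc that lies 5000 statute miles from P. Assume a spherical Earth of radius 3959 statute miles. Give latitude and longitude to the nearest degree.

≈ 14°S, 136°E

Write both endpoints as unit vectors p₁, p₂ with components (cos φ cos λ, cos φ sin λ, sin φ).
The central angle between the endpoints is δ = arccos(p₁·p₂) ≈ 1.747 rad (100.1°). The total great-circle distance is δ·R ≈ 1.747 × 3959 ≈ 6918 mi, so the target fraction is f = 5000/6918 ≈ 0.723.
Interpolate at f ≈ 0.723 with slerp weights a = sin((1−f)δ)/sin δ ≈ 0.473, b = sin(fδ)/sin δ ≈ 0.968.
p = a·p₁ + b·p₂ ≈ (-0.700, 0.673, -0.236); φ = arcsin(p_z) ≈ -13.67°, λ = atan2(p_y, p_x) ≈ 136.13°.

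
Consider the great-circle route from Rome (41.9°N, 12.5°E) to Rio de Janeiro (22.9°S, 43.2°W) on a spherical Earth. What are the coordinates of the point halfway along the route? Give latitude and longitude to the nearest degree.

Write both endpoints as unit vectors p₁, p₂ with components (cos φ cos λ, cos φ sin λ, sin φ).
The central angle between the endpoints is δ = arccos(p₁·p₂) ≈ 1.444 rad (82.7°).
Interpolate at f = 1/2 with slerp weights a = sin((1−f)δ)/sin δ ≈ 0.666, b = sin(fδ)/sin δ ≈ 0.666.
p = a·p₁ + b·p₂ ≈ (0.931, -0.313, 0.186); φ = arcsin(p_z) ≈ 10.70°, λ = atan2(p_y, p_x) ≈ -18.56°.

≈ 11°N, 19°W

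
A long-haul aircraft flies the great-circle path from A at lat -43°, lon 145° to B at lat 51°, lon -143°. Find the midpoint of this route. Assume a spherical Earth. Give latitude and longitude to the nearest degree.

Write both endpoints as unit vectors p₁, p₂ with components (cos φ cos λ, cos φ sin λ, sin φ).
The central angle between the endpoints is δ = arccos(p₁·p₂) ≈ 1.969 rad (112.8°).
Interpolate at f = 1/2 with slerp weights a = sin((1−f)δ)/sin δ ≈ 0.904, b = sin(fδ)/sin δ ≈ 0.904.
p = a·p₁ + b·p₂ ≈ (-0.996, 0.037, 0.086); φ = arcsin(p_z) ≈ 4.93°, λ = atan2(p_y, p_x) ≈ 177.88°.

≈ lat 5°, lon 178°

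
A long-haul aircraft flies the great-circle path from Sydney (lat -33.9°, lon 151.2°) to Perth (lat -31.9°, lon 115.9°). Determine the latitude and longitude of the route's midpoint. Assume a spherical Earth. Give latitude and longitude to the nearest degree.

≈ lat -34°, lon 133°

Convert each endpoint to a unit vector on the sphere (x = cos φ cos λ, y = cos φ sin λ, z = sin φ).
The central angle between the endpoints is δ = arccos(p₁·p₂) ≈ 0.516 rad (29.6°).
Interpolate at f = 1/2 with slerp weights a = sin((1−f)δ)/sin δ ≈ 0.517, b = sin(fδ)/sin δ ≈ 0.517.
p = a·p₁ + b·p₂ ≈ (-0.568, 0.602, -0.562); φ = arcsin(p_z) ≈ -34.17°, λ = atan2(p_y, p_x) ≈ 133.34°.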